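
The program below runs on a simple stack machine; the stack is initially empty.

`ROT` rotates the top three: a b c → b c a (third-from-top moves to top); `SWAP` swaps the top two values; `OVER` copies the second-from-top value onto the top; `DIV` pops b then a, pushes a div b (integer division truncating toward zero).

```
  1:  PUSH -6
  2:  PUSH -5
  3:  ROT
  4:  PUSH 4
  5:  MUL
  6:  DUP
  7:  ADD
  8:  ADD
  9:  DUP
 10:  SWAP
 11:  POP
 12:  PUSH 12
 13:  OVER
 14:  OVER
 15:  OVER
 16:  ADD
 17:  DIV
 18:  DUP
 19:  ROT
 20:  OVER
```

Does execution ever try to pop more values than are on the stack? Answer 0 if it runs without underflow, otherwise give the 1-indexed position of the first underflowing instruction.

PUSH -6 -> [-6]
PUSH -5 -> [-6, -5]
ROT  — needs 3 operands, stack has 2 → underflow

3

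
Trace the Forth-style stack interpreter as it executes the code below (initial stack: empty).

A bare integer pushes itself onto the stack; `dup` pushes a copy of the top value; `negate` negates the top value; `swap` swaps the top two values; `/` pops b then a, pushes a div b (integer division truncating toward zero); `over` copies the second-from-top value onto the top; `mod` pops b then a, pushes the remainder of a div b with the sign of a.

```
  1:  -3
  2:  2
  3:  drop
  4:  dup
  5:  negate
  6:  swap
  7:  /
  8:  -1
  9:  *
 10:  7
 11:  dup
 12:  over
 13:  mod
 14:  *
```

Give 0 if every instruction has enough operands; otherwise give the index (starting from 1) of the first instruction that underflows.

-3     → -3
2      → -3 2
drop   → -3
dup    → -3 -3
negate → -3 3
swap   → 3 -3
/      → -1
-1     → -1 -1
*      → 1
7      → 1 7
dup    → 1 7 7
over   → 1 7 7 7
mod    → 1 7 0
*      → 1 0

0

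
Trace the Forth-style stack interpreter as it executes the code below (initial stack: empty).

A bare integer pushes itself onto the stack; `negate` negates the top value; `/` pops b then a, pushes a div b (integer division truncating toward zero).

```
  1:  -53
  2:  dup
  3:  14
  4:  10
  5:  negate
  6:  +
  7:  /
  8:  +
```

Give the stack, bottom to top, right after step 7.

[-53, -13]

-53    → [-53]
dup    → [-53, -53]
14     → [-53, -53, 14]
10     → [-53, -53, 14, 10]
negate → [-53, -53, 14, -10]
+      → [-53, -53, 4]
/      → [-53, -13]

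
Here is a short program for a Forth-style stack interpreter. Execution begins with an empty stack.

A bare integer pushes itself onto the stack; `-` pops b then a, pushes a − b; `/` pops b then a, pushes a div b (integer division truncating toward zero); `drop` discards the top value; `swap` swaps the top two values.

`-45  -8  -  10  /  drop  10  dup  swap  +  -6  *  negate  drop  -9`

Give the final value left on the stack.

-45    : [-45]
-8     : [-45, -8]
-      : [-37]
10     : [-37, 10]
/      : [-3]
drop   : []
10     : [10]
dup    : [10, 10]
swap   : [10, 10]
+      : [20]
-6     : [20, -6]
*      : [-120]
negate : [120]
drop   : []
-9     : [-9]

-9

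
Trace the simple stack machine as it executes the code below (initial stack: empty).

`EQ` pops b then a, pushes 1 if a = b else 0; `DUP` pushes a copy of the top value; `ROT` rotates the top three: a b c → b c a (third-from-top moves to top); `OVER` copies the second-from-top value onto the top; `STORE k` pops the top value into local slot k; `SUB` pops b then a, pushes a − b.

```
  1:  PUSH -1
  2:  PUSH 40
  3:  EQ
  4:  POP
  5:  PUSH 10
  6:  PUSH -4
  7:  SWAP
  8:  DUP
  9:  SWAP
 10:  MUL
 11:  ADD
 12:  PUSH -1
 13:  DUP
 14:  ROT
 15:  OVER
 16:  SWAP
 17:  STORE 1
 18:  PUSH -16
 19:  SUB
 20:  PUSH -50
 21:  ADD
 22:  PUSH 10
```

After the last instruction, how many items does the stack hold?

PUSH -1  -> -1
PUSH 40  -> -1 40
EQ       -> 0
POP      -> (empty)
PUSH 10  -> 10
PUSH -4  -> 10 -4
SWAP     -> -4 10
DUP      -> -4 10 10
SWAP     -> -4 10 10
MUL      -> -4 100
ADD      -> 96
PUSH -1  -> 96 -1
DUP      -> 96 -1 -1
ROT      -> -1 -1 96
OVER     -> -1 -1 96 -1
SWAP     -> -1 -1 -1 96
STORE 1  -> -1 -1 -1
PUSH -16 -> -1 -1 -1 -16
SUB      -> -1 -1 15
PUSH -50 -> -1 -1 15 -50
ADD      -> -1 -1 -35
PUSH 10  -> -1 -1 -35 10

4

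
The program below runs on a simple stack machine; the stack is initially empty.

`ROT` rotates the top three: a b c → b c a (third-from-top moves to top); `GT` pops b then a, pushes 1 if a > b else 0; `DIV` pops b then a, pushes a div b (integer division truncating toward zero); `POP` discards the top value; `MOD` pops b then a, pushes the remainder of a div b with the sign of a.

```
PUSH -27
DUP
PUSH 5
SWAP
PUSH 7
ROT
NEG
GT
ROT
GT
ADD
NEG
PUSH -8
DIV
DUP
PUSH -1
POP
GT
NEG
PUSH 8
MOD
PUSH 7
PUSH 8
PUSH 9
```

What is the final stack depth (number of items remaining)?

PUSH -27 : -27
DUP      : -27 -27
PUSH 5   : -27 -27 5
SWAP     : -27 5 -27
PUSH 7   : -27 5 -27 7
ROT      : -27 -27 7 5
NEG      : -27 -27 7 -5
GT       : -27 -27 1
ROT      : -27 1 -27
GT       : -27 1
ADD      : -26
NEG      : 26
PUSH -8  : 26 -8
DIV      : -3
DUP      : -3 -3
PUSH -1  : -3 -3 -1
POP      : -3 -3
GT       : 0
NEG      : 0
PUSH 8   : 0 8
MOD      : 0
PUSH 7   : 0 7
PUSH 8   : 0 7 8
PUSH 9   : 0 7 8 9

4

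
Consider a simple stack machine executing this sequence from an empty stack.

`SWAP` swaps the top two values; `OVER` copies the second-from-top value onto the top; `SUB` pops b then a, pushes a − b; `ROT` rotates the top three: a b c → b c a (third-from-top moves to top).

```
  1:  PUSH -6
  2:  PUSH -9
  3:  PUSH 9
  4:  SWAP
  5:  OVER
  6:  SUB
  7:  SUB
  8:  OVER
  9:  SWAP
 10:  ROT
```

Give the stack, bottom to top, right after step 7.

PUSH -6 → [-6]
PUSH -9 → [-6, -9]
PUSH 9  → [-6, -9, 9]
SWAP    → [-6, 9, -9]
OVER    → [-6, 9, -9, 9]
SUB     → [-6, 9, -18]
SUB     → [-6, 27]

[-6, 27]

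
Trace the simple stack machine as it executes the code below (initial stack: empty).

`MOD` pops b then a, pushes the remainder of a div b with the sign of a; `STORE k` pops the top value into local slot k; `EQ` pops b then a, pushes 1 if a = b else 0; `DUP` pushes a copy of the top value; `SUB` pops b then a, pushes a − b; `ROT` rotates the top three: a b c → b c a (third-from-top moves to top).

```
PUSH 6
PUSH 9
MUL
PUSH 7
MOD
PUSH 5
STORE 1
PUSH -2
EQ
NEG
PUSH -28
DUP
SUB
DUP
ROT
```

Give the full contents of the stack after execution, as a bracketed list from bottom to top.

[0, 0, 0]

PUSH 6   -> [6]
PUSH 9   -> [6, 9]
MUL      -> [54]
PUSH 7   -> [54, 7]
MOD      -> [5]
PUSH 5   -> [5, 5]
STORE 1  -> [5]
PUSH -2  -> [5, -2]
EQ       -> [0]
NEG      -> [0]
PUSH -28 -> [0, -28]
DUP      -> [0, -28, -28]
SUB      -> [0, 0]
DUP      -> [0, 0, 0]
ROT      -> [0, 0, 0]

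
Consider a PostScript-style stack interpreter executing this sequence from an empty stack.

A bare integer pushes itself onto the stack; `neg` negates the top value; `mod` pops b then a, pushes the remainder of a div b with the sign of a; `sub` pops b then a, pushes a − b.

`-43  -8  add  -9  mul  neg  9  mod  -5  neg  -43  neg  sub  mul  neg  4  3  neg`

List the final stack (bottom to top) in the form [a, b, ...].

[0, 4, -3]

-43 : -43
-8  : -43 -8
add : -51
-9  : -51 -9
mul : 459
neg : -459
9   : -459 9
mod : 0
-5  : 0 -5
neg : 0 5
-43 : 0 5 -43
neg : 0 5 43
sub : 0 -38
mul : 0
neg : 0
4   : 0 4
3   : 0 4 3
neg : 0 4 -3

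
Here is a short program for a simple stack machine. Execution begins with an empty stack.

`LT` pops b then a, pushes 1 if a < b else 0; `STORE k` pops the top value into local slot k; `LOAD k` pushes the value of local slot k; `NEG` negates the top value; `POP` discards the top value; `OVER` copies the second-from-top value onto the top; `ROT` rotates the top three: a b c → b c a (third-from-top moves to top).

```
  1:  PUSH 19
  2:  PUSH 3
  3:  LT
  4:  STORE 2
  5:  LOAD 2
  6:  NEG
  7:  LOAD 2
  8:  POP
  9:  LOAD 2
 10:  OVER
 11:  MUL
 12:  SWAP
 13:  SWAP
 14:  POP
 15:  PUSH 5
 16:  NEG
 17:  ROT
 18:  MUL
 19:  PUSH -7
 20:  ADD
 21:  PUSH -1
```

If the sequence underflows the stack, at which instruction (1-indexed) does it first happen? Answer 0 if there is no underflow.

17

PUSH 19  19
PUSH 3   19 3
LT       0
STORE 2  (empty)
LOAD 2   0
NEG      0
LOAD 2   0 0
POP      0
LOAD 2   0 0
OVER     0 0 0
MUL      0 0
SWAP     0 0
SWAP     0 0
POP      0
PUSH 5   0 5
NEG      0 -5
ROT  — needs 3 operands, stack has 2 → underflow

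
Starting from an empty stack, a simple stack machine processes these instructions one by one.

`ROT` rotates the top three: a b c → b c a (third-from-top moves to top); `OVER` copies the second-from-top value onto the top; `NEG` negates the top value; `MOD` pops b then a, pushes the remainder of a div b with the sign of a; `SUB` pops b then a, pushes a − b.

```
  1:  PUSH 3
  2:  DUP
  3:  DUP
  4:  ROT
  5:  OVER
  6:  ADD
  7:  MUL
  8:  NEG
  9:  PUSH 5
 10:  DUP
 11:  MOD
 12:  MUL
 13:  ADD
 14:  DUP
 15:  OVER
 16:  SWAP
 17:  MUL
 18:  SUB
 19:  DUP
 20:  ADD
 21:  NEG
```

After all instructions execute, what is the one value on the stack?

PUSH 3 -> [3]
DUP    -> [3, 3]
DUP    -> [3, 3, 3]
ROT    -> [3, 3, 3]
OVER   -> [3, 3, 3, 3]
ADD    -> [3, 3, 6]
MUL    -> [3, 18]
NEG    -> [3, -18]
PUSH 5 -> [3, -18, 5]
DUP    -> [3, -18, 5, 5]
MOD    -> [3, -18, 0]
MUL    -> [3, 0]
ADD    -> [3]
DUP    -> [3, 3]
OVER   -> [3, 3, 3]
SWAP   -> [3, 3, 3]
MUL    -> [3, 9]
SUB    -> [-6]
DUP    -> [-6, -6]
ADD    -> [-12]
NEG    -> [12]

12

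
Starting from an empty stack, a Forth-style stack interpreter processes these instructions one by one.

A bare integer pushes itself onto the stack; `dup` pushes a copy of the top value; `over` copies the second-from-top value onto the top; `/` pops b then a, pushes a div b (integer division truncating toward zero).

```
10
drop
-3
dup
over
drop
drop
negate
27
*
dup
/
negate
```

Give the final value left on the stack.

10     : [10]
drop   : []
-3     : [-3]
dup    : [-3, -3]
over   : [-3, -3, -3]
drop   : [-3, -3]
drop   : [-3]
negate : [3]
27     : [3, 27]
*      : [81]
dup    : [81, 81]
/      : [1]
negate : [-1]

-1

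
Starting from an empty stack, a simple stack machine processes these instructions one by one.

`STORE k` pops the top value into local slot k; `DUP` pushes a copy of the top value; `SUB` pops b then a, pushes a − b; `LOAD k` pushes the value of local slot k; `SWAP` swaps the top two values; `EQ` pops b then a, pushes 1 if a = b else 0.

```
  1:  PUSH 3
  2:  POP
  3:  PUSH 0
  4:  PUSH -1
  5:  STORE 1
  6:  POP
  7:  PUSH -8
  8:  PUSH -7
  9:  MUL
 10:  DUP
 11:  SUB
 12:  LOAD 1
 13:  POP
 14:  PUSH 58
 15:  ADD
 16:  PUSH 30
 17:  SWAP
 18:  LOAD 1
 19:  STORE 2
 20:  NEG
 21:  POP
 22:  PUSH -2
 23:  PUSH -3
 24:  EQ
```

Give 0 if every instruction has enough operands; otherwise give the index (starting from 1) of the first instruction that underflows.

0

PUSH 3  -> 3
POP     -> (empty)
PUSH 0  -> 0
PUSH -1 -> 0 -1
STORE 1 -> 0
POP     -> (empty)
PUSH -8 -> -8
PUSH -7 -> -8 -7
MUL     -> 56
DUP     -> 56 56
SUB     -> 0
LOAD 1  -> 0 -1
POP     -> 0
PUSH 58 -> 0 58
ADD     -> 58
PUSH 30 -> 58 30
SWAP    -> 30 58
LOAD 1  -> 30 58 -1
STORE 2 -> 30 58
NEG     -> 30 -58
POP     -> 30
PUSH -2 -> 30 -2
PUSH -3 -> 30 -2 -3
EQ      -> 30 0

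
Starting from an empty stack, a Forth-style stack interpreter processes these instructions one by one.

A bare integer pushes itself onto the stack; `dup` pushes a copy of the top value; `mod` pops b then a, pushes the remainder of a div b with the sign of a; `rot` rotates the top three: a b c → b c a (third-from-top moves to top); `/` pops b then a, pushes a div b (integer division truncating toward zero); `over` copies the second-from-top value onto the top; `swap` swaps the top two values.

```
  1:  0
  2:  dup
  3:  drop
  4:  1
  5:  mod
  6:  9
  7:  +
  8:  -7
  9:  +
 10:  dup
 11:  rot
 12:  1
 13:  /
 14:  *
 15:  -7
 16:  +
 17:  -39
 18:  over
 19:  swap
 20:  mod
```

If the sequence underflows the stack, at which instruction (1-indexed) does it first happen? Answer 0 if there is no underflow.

11

0    : 0
dup  : 0 0
drop : 0
1    : 0 1
mod  : 0
9    : 0 9
+    : 9
-7   : 9 -7
+    : 2
dup  : 2 2
rot  — needs 3 operands, stack has 2 → underflow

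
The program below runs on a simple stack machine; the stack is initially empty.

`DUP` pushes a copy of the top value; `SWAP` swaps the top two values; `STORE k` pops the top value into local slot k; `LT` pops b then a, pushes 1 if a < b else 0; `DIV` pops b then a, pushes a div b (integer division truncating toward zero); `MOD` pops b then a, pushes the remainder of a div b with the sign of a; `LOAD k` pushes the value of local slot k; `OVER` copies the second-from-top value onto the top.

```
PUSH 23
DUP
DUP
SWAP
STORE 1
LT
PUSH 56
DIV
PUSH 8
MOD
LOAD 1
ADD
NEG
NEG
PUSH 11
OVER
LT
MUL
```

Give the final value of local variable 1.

23

PUSH 23  [23]
DUP      [23, 23]
DUP      [23, 23, 23]
SWAP     [23, 23, 23]
STORE 1  [23, 23]
LT       [0]
PUSH 56  [0, 56]
DIV      [0]
PUSH 8   [0, 8]
MOD      [0]
LOAD 1   [0, 23]
ADD      [23]
NEG      [-23]
NEG      [23]
PUSH 11  [23, 11]
OVER     [23, 11, 23]
LT       [23, 1]
MUL      [23]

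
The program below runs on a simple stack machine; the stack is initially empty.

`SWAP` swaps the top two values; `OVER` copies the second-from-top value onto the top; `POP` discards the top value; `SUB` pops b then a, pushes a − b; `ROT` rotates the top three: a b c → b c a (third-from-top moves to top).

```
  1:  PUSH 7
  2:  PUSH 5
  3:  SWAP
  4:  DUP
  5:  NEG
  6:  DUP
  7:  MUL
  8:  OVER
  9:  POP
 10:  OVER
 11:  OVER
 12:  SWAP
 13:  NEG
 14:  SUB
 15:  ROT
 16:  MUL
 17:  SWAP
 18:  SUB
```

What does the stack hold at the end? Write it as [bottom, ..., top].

PUSH 7 : 7
PUSH 5 : 7 5
SWAP   : 5 7
DUP    : 5 7 7
NEG    : 5 7 -7
DUP    : 5 7 -7 -7
MUL    : 5 7 49
OVER   : 5 7 49 7
POP    : 5 7 49
OVER   : 5 7 49 7
OVER   : 5 7 49 7 49
SWAP   : 5 7 49 49 7
NEG    : 5 7 49 49 -7
SUB    : 5 7 49 56
ROT    : 5 49 56 7
MUL    : 5 49 392
SWAP   : 5 392 49
SUB    : 5 343

[5, 343]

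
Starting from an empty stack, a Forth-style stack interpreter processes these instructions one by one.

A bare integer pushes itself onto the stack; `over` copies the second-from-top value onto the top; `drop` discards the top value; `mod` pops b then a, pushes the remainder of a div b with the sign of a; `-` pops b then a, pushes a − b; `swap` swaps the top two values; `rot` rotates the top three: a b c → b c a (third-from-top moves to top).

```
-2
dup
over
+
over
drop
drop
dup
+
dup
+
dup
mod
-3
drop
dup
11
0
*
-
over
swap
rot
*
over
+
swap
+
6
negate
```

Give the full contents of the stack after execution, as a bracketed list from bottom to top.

[0, -6]

-2     : [-2]
dup    : [-2, -2]
over   : [-2, -2, -2]
+      : [-2, -4]
over   : [-2, -4, -2]
drop   : [-2, -4]
drop   : [-2]
dup    : [-2, -2]
+      : [-4]
dup    : [-4, -4]
+      : [-8]
dup    : [-8, -8]
mod    : [0]
-3     : [0, -3]
drop   : [0]
dup    : [0, 0]
11     : [0, 0, 11]
0      : [0, 0, 11, 0]
*      : [0, 0, 0]
-      : [0, 0]
over   : [0, 0, 0]
swap   : [0, 0, 0]
rot    : [0, 0, 0]
*      : [0, 0]
over   : [0, 0, 0]
+      : [0, 0]
swap   : [0, 0]
+      : [0]
6      : [0, 6]
negate : [0, -6]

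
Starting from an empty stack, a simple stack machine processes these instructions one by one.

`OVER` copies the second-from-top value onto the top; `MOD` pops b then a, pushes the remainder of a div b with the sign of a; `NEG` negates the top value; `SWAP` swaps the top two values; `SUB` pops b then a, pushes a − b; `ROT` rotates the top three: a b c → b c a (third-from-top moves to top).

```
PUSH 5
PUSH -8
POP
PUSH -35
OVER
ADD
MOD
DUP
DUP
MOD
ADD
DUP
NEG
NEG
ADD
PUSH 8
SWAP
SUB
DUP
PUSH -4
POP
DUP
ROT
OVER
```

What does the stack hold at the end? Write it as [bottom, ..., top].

[-2, -2, -2, -2]

PUSH 5    5
PUSH -8   5 -8
POP       5
PUSH -35  5 -35
OVER      5 -35 5
ADD       5 -30
MOD       5
DUP       5 5
DUP       5 5 5
MOD       5 0
ADD       5
DUP       5 5
NEG       5 -5
NEG       5 5
ADD       10
PUSH 8    10 8
SWAP      8 10
SUB       -2
DUP       -2 -2
PUSH -4   -2 -2 -4
POP       -2 -2
DUP       -2 -2 -2
ROT       -2 -2 -2
OVER      -2 -2 -2 -2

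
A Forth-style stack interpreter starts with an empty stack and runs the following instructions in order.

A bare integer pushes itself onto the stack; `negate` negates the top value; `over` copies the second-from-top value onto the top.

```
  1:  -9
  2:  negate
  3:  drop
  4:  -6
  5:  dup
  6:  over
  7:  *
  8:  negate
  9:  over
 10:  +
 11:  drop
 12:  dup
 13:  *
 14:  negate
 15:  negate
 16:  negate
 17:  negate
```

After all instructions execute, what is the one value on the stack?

36

-9     -> -9
negate -> 9
drop   -> (empty)
-6     -> -6
dup    -> -6 -6
over   -> -6 -6 -6
*      -> -6 36
negate -> -6 -36
over   -> -6 -36 -6
+      -> -6 -42
drop   -> -6
dup    -> -6 -6
*      -> 36
negate -> -36
negate -> 36
negate -> -36
negate -> 36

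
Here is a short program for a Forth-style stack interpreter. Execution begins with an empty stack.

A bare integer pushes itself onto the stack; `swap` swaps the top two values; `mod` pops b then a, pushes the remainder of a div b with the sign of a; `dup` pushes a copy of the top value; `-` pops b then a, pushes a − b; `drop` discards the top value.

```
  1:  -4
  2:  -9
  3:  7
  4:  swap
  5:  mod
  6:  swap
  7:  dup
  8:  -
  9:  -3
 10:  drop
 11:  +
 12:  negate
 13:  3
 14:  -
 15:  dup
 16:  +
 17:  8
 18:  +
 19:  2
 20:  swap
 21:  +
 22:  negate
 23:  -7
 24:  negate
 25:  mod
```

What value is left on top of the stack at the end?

3

-4      -4
-9      -4 -9
7       -4 -9 7
swap    -4 7 -9
mod     -4 7
swap    7 -4
dup     7 -4 -4
-       7 0
-3      7 0 -3
drop    7 0
+       7
negate  -7
3       -7 3
-       -10
dup     -10 -10
+       -20
8       -20 8
+       -12
2       -12 2
swap    2 -12
+       -10
negate  10
-7      10 -7
negate  10 7
mod     3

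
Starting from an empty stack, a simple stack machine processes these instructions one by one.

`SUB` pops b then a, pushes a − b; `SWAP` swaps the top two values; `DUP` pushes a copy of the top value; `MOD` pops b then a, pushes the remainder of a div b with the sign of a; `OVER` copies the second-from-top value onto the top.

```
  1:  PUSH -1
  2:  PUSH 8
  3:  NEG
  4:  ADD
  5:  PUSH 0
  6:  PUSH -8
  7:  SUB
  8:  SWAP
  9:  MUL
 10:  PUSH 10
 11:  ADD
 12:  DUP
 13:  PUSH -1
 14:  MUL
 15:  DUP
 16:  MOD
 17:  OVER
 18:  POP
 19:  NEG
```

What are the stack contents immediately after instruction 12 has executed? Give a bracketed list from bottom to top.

[-62, -62]

PUSH -1 → -1
PUSH 8  → -1 8
NEG     → -1 -8
ADD     → -9
PUSH 0  → -9 0
PUSH -8 → -9 0 -8
SUB     → -9 8
SWAP    → 8 -9
MUL     → -72
PUSH 10 → -72 10
ADD     → -62
DUP     → -62 -62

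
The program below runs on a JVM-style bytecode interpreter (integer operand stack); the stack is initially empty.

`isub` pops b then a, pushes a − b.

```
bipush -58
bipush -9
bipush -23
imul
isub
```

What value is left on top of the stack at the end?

-265

bipush -58 → -58
bipush -9  → -58 -9
bipush -23 → -58 -9 -23
imul       → -58 207
isub       → -265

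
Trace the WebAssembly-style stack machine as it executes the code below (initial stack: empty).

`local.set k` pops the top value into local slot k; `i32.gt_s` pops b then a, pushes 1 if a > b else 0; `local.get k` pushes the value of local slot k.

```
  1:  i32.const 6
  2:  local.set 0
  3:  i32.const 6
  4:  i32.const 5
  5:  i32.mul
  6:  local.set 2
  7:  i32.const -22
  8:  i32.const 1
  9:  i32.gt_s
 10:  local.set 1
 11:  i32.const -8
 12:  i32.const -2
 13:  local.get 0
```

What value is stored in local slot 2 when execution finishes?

i32.const 6   -> [6]
local.set 0   -> []
i32.const 6   -> [6]
i32.const 5   -> [6, 5]
i32.mul       -> [30]
local.set 2   -> []
i32.const -22 -> [-22]
i32.const 1   -> [-22, 1]
i32.gt_s      -> [0]
local.set 1   -> []
i32.const -8  -> [-8]
i32.const -2  -> [-8, -2]
local.get 0   -> [-8, -2, 6]

30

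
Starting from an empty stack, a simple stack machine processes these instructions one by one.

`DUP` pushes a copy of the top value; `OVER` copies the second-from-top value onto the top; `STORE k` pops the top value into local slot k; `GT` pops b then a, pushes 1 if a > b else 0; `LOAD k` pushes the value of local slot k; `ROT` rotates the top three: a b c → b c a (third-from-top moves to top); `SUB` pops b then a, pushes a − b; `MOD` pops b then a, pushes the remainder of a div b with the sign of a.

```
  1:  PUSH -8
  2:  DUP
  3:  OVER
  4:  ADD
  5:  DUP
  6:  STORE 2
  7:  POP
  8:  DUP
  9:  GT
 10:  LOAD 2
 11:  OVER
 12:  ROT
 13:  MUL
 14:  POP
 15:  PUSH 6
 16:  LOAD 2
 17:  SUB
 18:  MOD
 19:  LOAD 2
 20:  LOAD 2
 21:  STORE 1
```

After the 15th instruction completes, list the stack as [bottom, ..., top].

[-16, 6]

PUSH -8 : -8
DUP     : -8 -8
OVER    : -8 -8 -8
ADD     : -8 -16
DUP     : -8 -16 -16
STORE 2 : -8 -16
POP     : -8
DUP     : -8 -8
GT      : 0
LOAD 2  : 0 -16
OVER    : 0 -16 0
ROT     : -16 0 0
MUL     : -16 0
POP     : -16
PUSH 6  : -16 6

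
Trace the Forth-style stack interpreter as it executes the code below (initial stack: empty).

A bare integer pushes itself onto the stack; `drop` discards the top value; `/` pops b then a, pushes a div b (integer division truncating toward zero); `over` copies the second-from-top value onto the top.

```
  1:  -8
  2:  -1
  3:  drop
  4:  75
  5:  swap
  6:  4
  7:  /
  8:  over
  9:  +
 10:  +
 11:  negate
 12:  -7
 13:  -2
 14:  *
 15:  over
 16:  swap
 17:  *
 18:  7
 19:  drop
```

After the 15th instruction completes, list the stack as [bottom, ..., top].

-8     -> -8
-1     -> -8 -1
drop   -> -8
75     -> -8 75
swap   -> 75 -8
4      -> 75 -8 4
/      -> 75 -2
over   -> 75 -2 75
+      -> 75 73
+      -> 148
negate -> -148
-7     -> -148 -7
-2     -> -148 -7 -2
*      -> -148 14
over   -> -148 14 -148

[-148, 14, -148]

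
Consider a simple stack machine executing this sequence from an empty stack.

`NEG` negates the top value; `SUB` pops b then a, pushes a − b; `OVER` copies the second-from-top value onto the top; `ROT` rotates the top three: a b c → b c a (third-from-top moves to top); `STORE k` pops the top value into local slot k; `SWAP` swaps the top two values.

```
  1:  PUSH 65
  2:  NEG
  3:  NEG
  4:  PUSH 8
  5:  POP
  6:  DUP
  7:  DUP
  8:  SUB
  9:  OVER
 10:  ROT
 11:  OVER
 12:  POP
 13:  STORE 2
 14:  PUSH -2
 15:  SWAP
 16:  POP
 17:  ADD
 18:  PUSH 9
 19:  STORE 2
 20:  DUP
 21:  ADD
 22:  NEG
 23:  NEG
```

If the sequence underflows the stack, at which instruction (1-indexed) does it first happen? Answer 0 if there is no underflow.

PUSH 65 -> 65
NEG     -> -65
NEG     -> 65
PUSH 8  -> 65 8
POP     -> 65
DUP     -> 65 65
DUP     -> 65 65 65
SUB     -> 65 0
OVER    -> 65 0 65
ROT     -> 0 65 65
OVER    -> 0 65 65 65
POP     -> 0 65 65
STORE 2 -> 0 65
PUSH -2 -> 0 65 -2
SWAP    -> 0 -2 65
POP     -> 0 -2
ADD     -> -2
PUSH 9  -> -2 9
STORE 2 -> -2
DUP     -> -2 -2
ADD     -> -4
NEG     -> 4
NEG     -> -4

0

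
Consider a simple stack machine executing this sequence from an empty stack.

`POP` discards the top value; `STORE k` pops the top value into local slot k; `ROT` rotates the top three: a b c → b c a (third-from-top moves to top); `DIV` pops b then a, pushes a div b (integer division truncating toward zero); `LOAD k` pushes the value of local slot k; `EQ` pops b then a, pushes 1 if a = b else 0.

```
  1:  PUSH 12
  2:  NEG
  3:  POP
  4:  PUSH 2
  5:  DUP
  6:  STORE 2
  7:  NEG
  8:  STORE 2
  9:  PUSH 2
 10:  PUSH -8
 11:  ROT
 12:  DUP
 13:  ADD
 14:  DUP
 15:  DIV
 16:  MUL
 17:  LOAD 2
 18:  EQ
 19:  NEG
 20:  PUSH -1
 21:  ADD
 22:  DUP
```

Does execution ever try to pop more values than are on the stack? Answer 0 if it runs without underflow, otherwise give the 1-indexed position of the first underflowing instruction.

11

PUSH 12  12
NEG      -12
POP      (empty)
PUSH 2   2
DUP      2 2
STORE 2  2
NEG      -2
STORE 2  (empty)
PUSH 2   2
PUSH -8  2 -8
ROT  — needs 3 operands, stack has 2 → underflow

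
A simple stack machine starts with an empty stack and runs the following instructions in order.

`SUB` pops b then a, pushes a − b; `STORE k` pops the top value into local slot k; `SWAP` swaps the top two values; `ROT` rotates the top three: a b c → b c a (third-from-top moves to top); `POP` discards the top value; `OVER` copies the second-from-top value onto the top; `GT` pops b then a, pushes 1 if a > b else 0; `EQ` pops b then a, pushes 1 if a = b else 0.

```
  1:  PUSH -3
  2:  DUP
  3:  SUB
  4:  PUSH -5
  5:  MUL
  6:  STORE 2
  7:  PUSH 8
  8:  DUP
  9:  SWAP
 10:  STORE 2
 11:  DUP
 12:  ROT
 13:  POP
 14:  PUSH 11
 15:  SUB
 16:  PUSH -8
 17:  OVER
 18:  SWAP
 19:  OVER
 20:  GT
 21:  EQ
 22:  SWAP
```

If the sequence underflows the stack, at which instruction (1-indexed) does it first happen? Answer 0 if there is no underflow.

PUSH -3 : [-3]
DUP     : [-3, -3]
SUB     : [0]
PUSH -5 : [0, -5]
MUL     : [0]
STORE 2 : []
PUSH 8  : [8]
DUP     : [8, 8]
SWAP    : [8, 8]
STORE 2 : [8]
DUP     : [8, 8]
ROT  — needs 3 operands, stack has 2 → underflow

12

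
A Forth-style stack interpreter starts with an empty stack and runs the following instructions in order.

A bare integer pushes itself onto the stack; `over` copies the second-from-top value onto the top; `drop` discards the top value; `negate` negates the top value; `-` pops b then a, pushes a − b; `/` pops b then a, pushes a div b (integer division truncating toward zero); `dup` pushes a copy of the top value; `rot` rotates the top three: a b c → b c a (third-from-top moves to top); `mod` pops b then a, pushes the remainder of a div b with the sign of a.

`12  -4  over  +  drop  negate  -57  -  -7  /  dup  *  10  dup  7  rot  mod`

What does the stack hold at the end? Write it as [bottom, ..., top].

12     -> [12]
-4     -> [12, -4]
over   -> [12, -4, 12]
+      -> [12, 8]
drop   -> [12]
negate -> [-12]
-57    -> [-12, -57]
-      -> [45]
-7     -> [45, -7]
/      -> [-6]
dup    -> [-6, -6]
*      -> [36]
10     -> [36, 10]
dup    -> [36, 10, 10]
7      -> [36, 10, 10, 7]
rot    -> [36, 10, 7, 10]
mod    -> [36, 10, 7]

[36, 10, 7]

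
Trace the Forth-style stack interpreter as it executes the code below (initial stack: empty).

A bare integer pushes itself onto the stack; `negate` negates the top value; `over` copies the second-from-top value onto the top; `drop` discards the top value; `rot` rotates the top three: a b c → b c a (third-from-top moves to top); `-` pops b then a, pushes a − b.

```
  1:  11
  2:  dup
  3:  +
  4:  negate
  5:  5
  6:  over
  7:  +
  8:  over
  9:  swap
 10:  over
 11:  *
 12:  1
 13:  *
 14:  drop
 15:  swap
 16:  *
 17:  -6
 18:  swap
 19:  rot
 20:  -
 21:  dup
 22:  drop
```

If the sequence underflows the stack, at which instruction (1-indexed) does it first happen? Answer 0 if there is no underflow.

11     -> 11
dup    -> 11 11
+      -> 22
negate -> -22
5      -> -22 5
over   -> -22 5 -22
+      -> -22 -17
over   -> -22 -17 -22
swap   -> -22 -22 -17
over   -> -22 -22 -17 -22
*      -> -22 -22 374
1      -> -22 -22 374 1
*      -> -22 -22 374
drop   -> -22 -22
swap   -> -22 -22
*      -> 484
-6     -> 484 -6
swap   -> -6 484
rot  — needs 3 operands, stack has 2 → underflow

19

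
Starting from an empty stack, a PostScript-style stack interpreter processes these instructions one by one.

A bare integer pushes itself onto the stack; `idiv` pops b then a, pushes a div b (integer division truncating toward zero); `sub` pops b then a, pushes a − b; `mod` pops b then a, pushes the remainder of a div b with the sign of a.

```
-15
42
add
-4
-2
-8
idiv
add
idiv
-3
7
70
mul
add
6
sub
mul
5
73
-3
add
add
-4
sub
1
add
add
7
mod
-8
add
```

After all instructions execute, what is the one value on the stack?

-15  → -15
42   → -15 42
add  → 27
-4   → 27 -4
-2   → 27 -4 -2
-8   → 27 -4 -2 -8
idiv → 27 -4 0
add  → 27 -4
idiv → -6
-3   → -6 -3
7    → -6 -3 7
70   → -6 -3 7 70
mul  → -6 -3 490
add  → -6 487
6    → -6 487 6
sub  → -6 481
mul  → -2886
5    → -2886 5
73   → -2886 5 73
-3   → -2886 5 73 -3
add  → -2886 5 70
add  → -2886 75
-4   → -2886 75 -4
sub  → -2886 79
1    → -2886 79 1
add  → -2886 80
add  → -2806
7    → -2806 7
mod  → -6
-8   → -6 -8
add  → -14

-14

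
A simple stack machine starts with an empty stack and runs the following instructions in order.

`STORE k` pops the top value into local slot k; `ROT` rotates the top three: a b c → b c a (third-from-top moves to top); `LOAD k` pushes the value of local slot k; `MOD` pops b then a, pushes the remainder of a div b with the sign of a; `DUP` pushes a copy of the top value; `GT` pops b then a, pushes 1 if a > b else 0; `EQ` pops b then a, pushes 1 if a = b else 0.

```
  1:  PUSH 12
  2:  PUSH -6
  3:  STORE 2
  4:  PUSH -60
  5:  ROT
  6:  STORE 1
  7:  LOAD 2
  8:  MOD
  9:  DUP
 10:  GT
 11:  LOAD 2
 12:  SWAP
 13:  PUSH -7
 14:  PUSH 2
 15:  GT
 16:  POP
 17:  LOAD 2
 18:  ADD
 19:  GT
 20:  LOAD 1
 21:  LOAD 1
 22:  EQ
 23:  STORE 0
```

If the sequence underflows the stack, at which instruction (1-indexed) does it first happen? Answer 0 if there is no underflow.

5

PUSH 12  → [12]
PUSH -6  → [12, -6]
STORE 2  → [12]
PUSH -60 → [12, -60]
ROT  — needs 3 operands, stack has 2 → underflow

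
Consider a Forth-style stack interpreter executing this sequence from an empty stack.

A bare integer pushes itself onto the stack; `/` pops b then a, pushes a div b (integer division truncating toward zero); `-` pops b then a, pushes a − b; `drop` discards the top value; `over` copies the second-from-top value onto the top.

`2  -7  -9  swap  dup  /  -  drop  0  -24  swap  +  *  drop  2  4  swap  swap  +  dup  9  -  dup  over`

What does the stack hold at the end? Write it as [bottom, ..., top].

2    → [2]
-7   → [2, -7]
-9   → [2, -7, -9]
swap → [2, -9, -7]
dup  → [2, -9, -7, -7]
/    → [2, -9, 1]
-    → [2, -10]
drop → [2]
0    → [2, 0]
-24  → [2, 0, -24]
swap → [2, -24, 0]
+    → [2, -24]
*    → [-48]
drop → []
2    → [2]
4    → [2, 4]
swap → [4, 2]
swap → [2, 4]
+    → [6]
dup  → [6, 6]
9    → [6, 6, 9]
-    → [6, -3]
dup  → [6, -3, -3]
over → [6, -3, -3, -3]

[6, -3, -3, -3]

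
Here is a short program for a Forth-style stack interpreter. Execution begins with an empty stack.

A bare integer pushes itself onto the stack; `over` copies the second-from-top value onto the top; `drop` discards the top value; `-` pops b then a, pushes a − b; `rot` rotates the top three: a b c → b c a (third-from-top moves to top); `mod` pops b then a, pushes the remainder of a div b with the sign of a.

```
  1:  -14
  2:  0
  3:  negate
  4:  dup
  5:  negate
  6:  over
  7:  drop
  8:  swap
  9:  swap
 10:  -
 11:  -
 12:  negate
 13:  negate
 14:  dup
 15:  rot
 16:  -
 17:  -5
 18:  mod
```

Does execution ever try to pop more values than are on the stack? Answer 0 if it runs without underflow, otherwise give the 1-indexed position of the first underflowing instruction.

15

-14    → [-14]
0      → [-14, 0]
negate → [-14, 0]
dup    → [-14, 0, 0]
negate → [-14, 0, 0]
over   → [-14, 0, 0, 0]
drop   → [-14, 0, 0]
swap   → [-14, 0, 0]
swap   → [-14, 0, 0]
-      → [-14, 0]
-      → [-14]
negate → [14]
negate → [-14]
dup    → [-14, -14]
rot  — needs 3 operands, stack has 2 → underflow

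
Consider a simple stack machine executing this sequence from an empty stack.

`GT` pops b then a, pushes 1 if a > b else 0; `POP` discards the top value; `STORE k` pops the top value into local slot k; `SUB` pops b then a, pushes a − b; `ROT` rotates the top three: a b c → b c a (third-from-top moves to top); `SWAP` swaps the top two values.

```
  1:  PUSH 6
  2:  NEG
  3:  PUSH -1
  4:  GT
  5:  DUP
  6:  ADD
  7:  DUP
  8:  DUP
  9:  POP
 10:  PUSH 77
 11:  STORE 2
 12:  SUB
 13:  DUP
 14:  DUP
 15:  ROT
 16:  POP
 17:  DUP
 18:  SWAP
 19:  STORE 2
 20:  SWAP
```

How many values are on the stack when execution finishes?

PUSH 6  : [6]
NEG     : [-6]
PUSH -1 : [-6, -1]
GT      : [0]
DUP     : [0, 0]
ADD     : [0]
DUP     : [0, 0]
DUP     : [0, 0, 0]
POP     : [0, 0]
PUSH 77 : [0, 0, 77]
STORE 2 : [0, 0]
SUB     : [0]
DUP     : [0, 0]
DUP     : [0, 0, 0]
ROT     : [0, 0, 0]
POP     : [0, 0]
DUP     : [0, 0, 0]
SWAP    : [0, 0, 0]
STORE 2 : [0, 0]
SWAP    : [0, 0]

2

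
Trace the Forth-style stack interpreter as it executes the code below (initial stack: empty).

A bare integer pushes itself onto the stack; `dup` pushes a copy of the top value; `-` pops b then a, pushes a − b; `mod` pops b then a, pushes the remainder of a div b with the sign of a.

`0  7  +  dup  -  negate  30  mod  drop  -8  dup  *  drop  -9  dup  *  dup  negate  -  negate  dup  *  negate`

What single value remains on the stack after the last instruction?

-26244

0      -> 0
7      -> 0 7
+      -> 7
dup    -> 7 7
-      -> 0
negate -> 0
30     -> 0 30
mod    -> 0
drop   -> (empty)
-8     -> -8
dup    -> -8 -8
*      -> 64
drop   -> (empty)
-9     -> -9
dup    -> -9 -9
*      -> 81
dup    -> 81 81
negate -> 81 -81
-      -> 162
negate -> -162
dup    -> -162 -162
*      -> 26244
negate -> -26244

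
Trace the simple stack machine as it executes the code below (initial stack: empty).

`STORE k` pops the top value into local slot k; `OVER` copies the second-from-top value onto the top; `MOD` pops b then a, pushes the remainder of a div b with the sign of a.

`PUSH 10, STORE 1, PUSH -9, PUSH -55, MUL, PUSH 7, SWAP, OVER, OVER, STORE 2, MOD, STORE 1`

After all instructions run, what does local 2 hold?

495

PUSH 10  → [10]
STORE 1  → []
PUSH -9  → [-9]
PUSH -55 → [-9, -55]
MUL      → [495]
PUSH 7   → [495, 7]
SWAP     → [7, 495]
OVER     → [7, 495, 7]
OVER     → [7, 495, 7, 495]
STORE 2  → [7, 495, 7]
MOD      → [7, 5]
STORE 1  → [7]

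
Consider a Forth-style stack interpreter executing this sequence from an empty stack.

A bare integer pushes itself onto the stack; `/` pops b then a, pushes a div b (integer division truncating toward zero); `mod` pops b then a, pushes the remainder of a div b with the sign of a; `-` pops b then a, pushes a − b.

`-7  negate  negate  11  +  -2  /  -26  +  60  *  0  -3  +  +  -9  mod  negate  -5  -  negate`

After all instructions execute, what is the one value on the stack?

-5

-7      [-7]
negate  [7]
negate  [-7]
11      [-7, 11]
+       [4]
-2      [4, -2]
/       [-2]
-26     [-2, -26]
+       [-28]
60      [-28, 60]
*       [-1680]
0       [-1680, 0]
-3      [-1680, 0, -3]
+       [-1680, -3]
+       [-1683]
-9      [-1683, -9]
mod     [0]
negate  [0]
-5      [0, -5]
-       [5]
negate  [-5]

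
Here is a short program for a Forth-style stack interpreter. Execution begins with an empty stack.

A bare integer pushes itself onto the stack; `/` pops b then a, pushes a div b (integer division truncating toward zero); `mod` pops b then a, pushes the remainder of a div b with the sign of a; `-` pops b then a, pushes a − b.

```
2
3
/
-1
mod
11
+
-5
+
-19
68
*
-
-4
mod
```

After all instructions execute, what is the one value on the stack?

2

2    2
3    2 3
/    0
-1   0 -1
mod  0
11   0 11
+    11
-5   11 -5
+    6
-19  6 -19
68   6 -19 68
*    6 -1292
-    1298
-4   1298 -4
mod  2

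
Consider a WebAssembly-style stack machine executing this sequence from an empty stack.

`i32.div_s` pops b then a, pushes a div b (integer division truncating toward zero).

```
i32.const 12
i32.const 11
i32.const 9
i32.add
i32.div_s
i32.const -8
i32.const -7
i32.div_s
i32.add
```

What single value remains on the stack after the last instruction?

i32.const 12 -> 12
i32.const 11 -> 12 11
i32.const 9  -> 12 11 9
i32.add      -> 12 20
i32.div_s    -> 0
i32.const -8 -> 0 -8
i32.const -7 -> 0 -8 -7
i32.div_s    -> 0 1
i32.add      -> 1

1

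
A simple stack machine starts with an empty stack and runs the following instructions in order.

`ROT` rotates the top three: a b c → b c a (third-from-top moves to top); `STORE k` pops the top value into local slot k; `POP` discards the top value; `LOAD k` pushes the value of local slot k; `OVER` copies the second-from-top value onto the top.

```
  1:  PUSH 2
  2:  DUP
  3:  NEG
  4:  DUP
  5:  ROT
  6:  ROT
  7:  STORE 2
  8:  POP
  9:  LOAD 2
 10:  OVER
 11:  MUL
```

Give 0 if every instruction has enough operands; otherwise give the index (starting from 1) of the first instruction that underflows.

0

PUSH 2  -> [2]
DUP     -> [2, 2]
NEG     -> [2, -2]
DUP     -> [2, -2, -2]
ROT     -> [-2, -2, 2]
ROT     -> [-2, 2, -2]
STORE 2 -> [-2, 2]
POP     -> [-2]
LOAD 2  -> [-2, -2]
OVER    -> [-2, -2, -2]
MUL     -> [-2, 4]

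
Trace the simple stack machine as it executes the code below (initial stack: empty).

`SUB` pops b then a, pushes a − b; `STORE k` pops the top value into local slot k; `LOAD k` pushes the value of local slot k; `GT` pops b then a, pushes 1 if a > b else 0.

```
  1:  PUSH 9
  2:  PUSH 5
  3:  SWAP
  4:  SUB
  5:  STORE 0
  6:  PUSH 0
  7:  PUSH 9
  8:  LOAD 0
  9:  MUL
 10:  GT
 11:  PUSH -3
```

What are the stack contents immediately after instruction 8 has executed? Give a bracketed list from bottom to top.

[0, 9, -4]

PUSH 9   9
PUSH 5   9 5
SWAP     5 9
SUB      -4
STORE 0  (empty)
PUSH 0   0
PUSH 9   0 9
LOAD 0   0 9 -4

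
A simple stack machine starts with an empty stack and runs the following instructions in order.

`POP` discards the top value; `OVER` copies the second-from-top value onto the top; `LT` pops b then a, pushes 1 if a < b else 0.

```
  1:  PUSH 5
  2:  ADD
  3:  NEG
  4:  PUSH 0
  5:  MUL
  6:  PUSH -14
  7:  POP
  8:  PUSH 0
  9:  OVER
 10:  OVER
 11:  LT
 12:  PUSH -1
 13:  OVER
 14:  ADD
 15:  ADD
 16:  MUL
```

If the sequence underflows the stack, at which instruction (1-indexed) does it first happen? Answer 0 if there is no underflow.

2

PUSH 5 : [5]
ADD  — needs 2 operands, stack has 1 → underflow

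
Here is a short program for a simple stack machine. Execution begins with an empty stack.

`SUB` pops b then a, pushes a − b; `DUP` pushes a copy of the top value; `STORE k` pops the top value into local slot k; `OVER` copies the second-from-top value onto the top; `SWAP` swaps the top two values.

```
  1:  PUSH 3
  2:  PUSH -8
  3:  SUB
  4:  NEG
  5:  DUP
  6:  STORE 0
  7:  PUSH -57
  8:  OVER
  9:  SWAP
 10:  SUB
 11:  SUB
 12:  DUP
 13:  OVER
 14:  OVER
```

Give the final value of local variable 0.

PUSH 3    [3]
PUSH -8   [3, -8]
SUB       [11]
NEG       [-11]
DUP       [-11, -11]
STORE 0   [-11]
PUSH -57  [-11, -57]
OVER      [-11, -57, -11]
SWAP      [-11, -11, -57]
SUB       [-11, 46]
SUB       [-57]
DUP       [-57, -57]
OVER      [-57, -57, -57]
OVER      [-57, -57, -57, -57]

-11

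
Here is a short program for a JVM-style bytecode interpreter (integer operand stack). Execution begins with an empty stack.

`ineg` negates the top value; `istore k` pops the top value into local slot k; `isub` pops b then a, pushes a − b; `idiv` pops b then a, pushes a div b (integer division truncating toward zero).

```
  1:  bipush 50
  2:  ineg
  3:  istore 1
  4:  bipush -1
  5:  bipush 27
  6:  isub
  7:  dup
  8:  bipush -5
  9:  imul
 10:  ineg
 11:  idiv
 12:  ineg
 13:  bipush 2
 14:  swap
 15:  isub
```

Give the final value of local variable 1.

bipush 50 -> 50
ineg      -> -50
istore 1  -> (empty)
bipush -1 -> -1
bipush 27 -> -1 27
isub      -> -28
dup       -> -28 -28
bipush -5 -> -28 -28 -5
imul      -> -28 140
ineg      -> -28 -140
idiv      -> 0
ineg      -> 0
bipush 2  -> 0 2
swap      -> 2 0
isub      -> 2

-50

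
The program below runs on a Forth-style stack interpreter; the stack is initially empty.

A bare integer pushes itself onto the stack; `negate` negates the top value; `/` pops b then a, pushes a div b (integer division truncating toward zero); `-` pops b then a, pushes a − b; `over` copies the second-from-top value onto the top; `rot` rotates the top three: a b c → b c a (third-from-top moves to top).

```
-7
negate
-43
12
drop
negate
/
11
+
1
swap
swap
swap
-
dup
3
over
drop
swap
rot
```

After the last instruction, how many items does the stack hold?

-7      -7
negate  7
-43     7 -43
12      7 -43 12
drop    7 -43
negate  7 43
/       0
11      0 11
+       11
1       11 1
swap    1 11
swap    11 1
swap    1 11
-       -10
dup     -10 -10
3       -10 -10 3
over    -10 -10 3 -10
drop    -10 -10 3
swap    -10 3 -10
rot     3 -10 -10

3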